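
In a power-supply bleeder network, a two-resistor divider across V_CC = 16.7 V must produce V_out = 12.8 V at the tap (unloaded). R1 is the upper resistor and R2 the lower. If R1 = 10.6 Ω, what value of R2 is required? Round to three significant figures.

R2 ≈ 34.8 Ω

Required fraction k = V_out/V_CC = 0.7665.
Rearranging, R2 = R1·k/(1−k) = 10.6 × 3.282 = 34.79 Ω.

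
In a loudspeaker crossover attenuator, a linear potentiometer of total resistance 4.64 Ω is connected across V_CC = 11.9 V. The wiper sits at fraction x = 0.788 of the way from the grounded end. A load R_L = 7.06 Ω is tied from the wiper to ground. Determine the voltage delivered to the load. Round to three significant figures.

Split the track: R_lower = x·R_p = 3.656 Ω, R_upper = (1−x)·R_p = 0.9837 Ω.
R_L loads the lower segment: effective lower R = 2.409 Ω.
Loaded-divider output: V_out = 11.9 × 0.7100 = 8.450 V.
(Unloaded: V_out = x·V_CC = 9.38 V.)

V_out ≈ 8.45 V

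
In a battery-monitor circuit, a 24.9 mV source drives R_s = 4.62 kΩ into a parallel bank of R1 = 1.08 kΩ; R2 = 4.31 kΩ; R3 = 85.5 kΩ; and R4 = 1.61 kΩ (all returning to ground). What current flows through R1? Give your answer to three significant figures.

I ≈ 2.49 µA

Parallel bank: R_p = 1/(1/1.08 + 1/4.31 + 1/85.5 + 1/1.61) = 0.5584 kΩ.
V_A by voltage divider: V_A = 24.9 × 0.5584/(4.62 + 0.5584) = 2.685 mV.
I(R1) = V_A / R1 = 2.685/1.08 = 2.486 µA.
(Equivalently: I_total = 4.808 µA, then current-divider fraction G_k/ΣG = 0.5171.)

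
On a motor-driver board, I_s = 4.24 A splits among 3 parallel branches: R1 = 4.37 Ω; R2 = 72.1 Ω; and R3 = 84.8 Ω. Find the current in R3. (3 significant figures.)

Conductances: ΣG = 1/4.37 + 1/72.1 + 1/84.8 = 0.2545 (1/Ω).
Current divider: I(R3) = I_s · G_k/ΣG = 4.24 × (0.01179/0.2545) = 4.24 × 0.04634 = 0.1965 A.

I ≈ 0.196 A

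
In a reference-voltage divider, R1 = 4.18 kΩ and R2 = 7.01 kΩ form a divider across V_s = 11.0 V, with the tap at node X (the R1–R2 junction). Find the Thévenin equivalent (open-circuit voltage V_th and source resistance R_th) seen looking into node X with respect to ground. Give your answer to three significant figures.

Open-circuit (no load on X): V_th = V_s · R2/(R1 + R2) = 11.0 × 7.01/(4.180 + 7.01) = 6.891 V.
Looking into X with the source shorted: R_th = R1·R2/(R1+R2) = 4.180 × 7.01/11.19 = 2.619 kΩ.

V_th ≈ 6.89 V, R_th ≈ 2.62 kΩ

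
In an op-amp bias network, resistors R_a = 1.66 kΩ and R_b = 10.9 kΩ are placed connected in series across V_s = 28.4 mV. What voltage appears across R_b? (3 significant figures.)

Series total: ΣR = 1.66 + 10.9 = 12.56 kΩ.
V = V_s · R/ΣR = 28.4 × 0.8678 = 24.65 mV.

V ≈ 24.6 mV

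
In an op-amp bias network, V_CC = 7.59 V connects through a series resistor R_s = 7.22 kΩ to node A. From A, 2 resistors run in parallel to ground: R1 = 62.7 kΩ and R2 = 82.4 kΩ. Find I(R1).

I ≈ 0.101 mA

Combine the parallel branches: R_p = (1/62.7 + 1/82.4)⁻¹ = 35.61 kΩ.
V_A by voltage divider: V_A = 7.59 × 35.61/(7.22 + 35.61) = 6.310 V.
Branch current I = V_A/R1 = 6.310/62.7 = 0.1006 mA.
(Equivalently: I_total = 0.1772 mA, then current-divider fraction G_k/ΣG = 0.5679.)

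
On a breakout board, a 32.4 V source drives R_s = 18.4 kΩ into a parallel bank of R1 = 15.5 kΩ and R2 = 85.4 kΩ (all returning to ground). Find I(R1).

I ≈ 0.870 mA

Combine the parallel branches: R_p = (1/15.5 + 1/85.4)⁻¹ = 13.12 kΩ.
V_A = 32.4 × 13.12/31.52 = 13.49 V.
I(R1) = V_A / R1 = 13.49/15.5 = 0.8700 mA.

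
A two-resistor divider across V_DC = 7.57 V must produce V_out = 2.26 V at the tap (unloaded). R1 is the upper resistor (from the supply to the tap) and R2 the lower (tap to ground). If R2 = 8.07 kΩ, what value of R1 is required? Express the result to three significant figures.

The divider ratio is R2/(R1+R2) = 2.26/7.57 = 0.2985.
R1 = R2·(1/k − 1) = 8.07 × 2.350 = 18.96 kΩ.

R1 ≈ 19.0 kΩ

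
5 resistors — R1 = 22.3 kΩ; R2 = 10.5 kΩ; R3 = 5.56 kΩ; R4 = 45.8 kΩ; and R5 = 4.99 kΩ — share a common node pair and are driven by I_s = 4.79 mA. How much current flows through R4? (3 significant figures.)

I ≈ 0.193 mA

Total conductance ΣG = 1/22.3 + 1/10.5 + 1/5.56 + 1/45.8 + 1/4.99 = 0.5422 (units of 1/kΩ).
Current divider: I(R4) = I_s · G_k/ΣG = 4.79 × (0.02183/0.5422) = 4.79 × 0.04027 = 0.1929 mA.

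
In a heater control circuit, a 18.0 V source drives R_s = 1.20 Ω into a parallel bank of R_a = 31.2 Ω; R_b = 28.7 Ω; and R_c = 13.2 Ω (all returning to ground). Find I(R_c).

Equivalent of the parallel group: R_p = 7.010 Ω.
Node voltage V_A = V_supply · R_p/(R_s + R_p) = 18.0 × 0.8538 = 15.37 V.
Branch current I = V_A/R_c = 15.37/13.2 = 1.164 A.

I ≈ 1.16 A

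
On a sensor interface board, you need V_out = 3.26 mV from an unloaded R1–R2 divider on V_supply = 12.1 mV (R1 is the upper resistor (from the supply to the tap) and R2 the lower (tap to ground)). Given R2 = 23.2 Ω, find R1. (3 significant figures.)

Required fraction k = V_out/V_supply = 0.2694.
So R1 = R2 · (V_supply/V_out − 1) = 23.2 × (12.1/3.26 − 1) = 23.2 × 2.712 = 62.91 Ω.

R1 ≈ 62.9 Ω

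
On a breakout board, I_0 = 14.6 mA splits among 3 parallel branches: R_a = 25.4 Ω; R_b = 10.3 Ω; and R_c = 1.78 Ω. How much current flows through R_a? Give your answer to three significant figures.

Conductances: ΣG = 1/25.4 + 1/10.3 + 1/1.78 = 0.6983 (1/Ω).
Current divider: I(R_a) = I_0 · G_k/ΣG = 14.6 × (0.03937/0.6983) = 14.6 × 0.05638 = 0.8232 mA.

I ≈ 0.823 mA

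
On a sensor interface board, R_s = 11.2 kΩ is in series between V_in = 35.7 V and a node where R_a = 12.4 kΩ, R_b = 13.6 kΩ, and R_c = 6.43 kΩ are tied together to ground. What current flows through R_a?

Parallel bank: R_p = 1/(1/12.4 + 1/13.6 + 1/6.43) = 3.229 kΩ.
Node voltage V_A = V_in · R_p/(R_s + R_p) = 35.7 × 0.2238 = 7.989 V.
I(R_a) = V_A / R_a = 7.989/12.4 = 0.6443 mA.
(Check via current divider: I_total = 2.474 mA; share G_k/ΣG = 0.2604 → same result.)

I ≈ 0.644 mA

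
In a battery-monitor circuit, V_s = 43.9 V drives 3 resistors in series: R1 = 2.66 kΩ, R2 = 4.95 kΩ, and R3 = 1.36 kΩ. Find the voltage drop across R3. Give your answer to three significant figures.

Series total: ΣR = 2.66 + 4.95 + 1.36 = 8.970 kΩ.
By the voltage-divider rule, V = 43.9 × 1.360/8.970 = 6.656 V.

V ≈ 6.66 V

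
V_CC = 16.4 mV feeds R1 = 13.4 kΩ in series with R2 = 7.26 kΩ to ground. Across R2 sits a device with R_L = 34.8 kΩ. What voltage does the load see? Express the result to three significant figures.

First combine the lower leg with the load: R2 ‖ R_L = 6.007 kΩ.
Now apply the divider: V_out = 16.4 × 0.3095 = 5.076 mV.
(Unloaded it would be 5.76 mV; the load pulls it down.)

V_out ≈ 5.08 mV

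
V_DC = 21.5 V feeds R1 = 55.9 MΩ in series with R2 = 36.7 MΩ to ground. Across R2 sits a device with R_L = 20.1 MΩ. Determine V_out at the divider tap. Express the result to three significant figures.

V_out ≈ 4.05 V

First combine the lower leg with the load: R2 ‖ R_L = 12.99 MΩ.
Now apply the divider: V_out = 21.5 × 0.1885 = 4.053 V.
(Unloaded it would be 8.52 V; the load pulls it down.)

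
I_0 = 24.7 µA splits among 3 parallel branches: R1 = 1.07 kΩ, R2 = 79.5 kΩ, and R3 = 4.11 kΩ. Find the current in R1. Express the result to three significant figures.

Conductances: ΣG = 1/1.07 + 1/79.5 + 1/4.11 = 1.190 (1/kΩ).
R1 takes the fraction G_k/ΣG = 0.9346/1.190 = 0.7851, so I = 24.7 × 0.7851 = 19.39 µA.

I ≈ 19.4 µA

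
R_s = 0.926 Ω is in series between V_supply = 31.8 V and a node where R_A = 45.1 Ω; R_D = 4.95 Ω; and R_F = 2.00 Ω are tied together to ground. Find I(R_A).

Parallel bank: R_p = 1/(1/45.1 + 1/4.95 + 1/2.00) = 1.381 Ω.
V_A by voltage divider: V_A = 31.8 × 1.381/(0.926 + 1.381) = 19.04 V.
Branch current I = V_A/R_A = 19.04/45.1 = 0.4221 A.

I ≈ 0.422 A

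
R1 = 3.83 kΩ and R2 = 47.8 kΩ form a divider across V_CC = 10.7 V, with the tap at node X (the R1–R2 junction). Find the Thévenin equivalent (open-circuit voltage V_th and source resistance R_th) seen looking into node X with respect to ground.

With X open, the divider is unloaded: V_th = 10.7 × 47.8/51.63 = 9.906 V.
Looking into X with the source shorted: R_th = R1·R2/(R1+R2) = 3.830 × 47.8/51.63 = 3.546 kΩ.

V_th ≈ 9.91 V, R_th ≈ 3.55 kΩ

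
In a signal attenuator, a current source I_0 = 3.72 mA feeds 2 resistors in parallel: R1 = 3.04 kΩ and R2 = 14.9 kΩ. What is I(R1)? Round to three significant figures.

I ≈ 3.09 mA

With just two branches, the current splits inversely with resistance.
I(R1) = 3.72 × 14.9/(3.04 + 14.9) = 3.72 × 0.8305 = 3.090 mA.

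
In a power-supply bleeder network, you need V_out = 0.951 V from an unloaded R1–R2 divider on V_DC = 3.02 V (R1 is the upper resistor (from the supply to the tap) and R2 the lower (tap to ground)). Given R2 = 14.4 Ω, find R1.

R1 ≈ 31.3 Ω

The divider ratio is R2/(R1+R2) = 0.951/3.02 = 0.3149.
R1 = R2·(1/k − 1) = 14.4 × 2.176 = 31.33 Ω.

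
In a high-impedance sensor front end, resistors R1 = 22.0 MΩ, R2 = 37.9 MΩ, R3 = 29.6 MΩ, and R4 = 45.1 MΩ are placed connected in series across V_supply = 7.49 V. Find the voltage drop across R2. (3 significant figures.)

V ≈ 2.11 V

Series total: ΣR = 22.0 + 37.9 + 29.6 + 45.1 = 134.6 MΩ.
V = V_supply · R/ΣR = 7.49 × 0.2816 = 2.109 V.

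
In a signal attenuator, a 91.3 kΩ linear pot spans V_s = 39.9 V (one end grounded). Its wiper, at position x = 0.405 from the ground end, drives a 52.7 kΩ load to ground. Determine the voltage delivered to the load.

V_out ≈ 11.4 V

The pot divides into 54.32 kΩ above the wiper and 36.98 kΩ below.
R_L loads the lower segment: effective lower R = 21.73 kΩ.
Loaded-divider output: V_out = 39.9 × 0.2857 = 11.40 V.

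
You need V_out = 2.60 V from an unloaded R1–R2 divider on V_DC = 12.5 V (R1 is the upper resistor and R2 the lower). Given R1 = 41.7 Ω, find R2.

Required fraction k = V_out/V_DC = 0.2080.
Rearranging, R2 = R1·k/(1−k) = 41.7 × 0.2626 = 10.95 Ω.

R2 ≈ 11.0 Ω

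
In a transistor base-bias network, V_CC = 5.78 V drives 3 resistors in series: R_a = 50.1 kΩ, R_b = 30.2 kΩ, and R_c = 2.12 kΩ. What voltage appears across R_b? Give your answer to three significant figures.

Series total: ΣR = 50.1 + 30.2 + 2.12 = 82.42 kΩ.
Voltage divider: V = V_CC · (30.20 / 82.42) = 5.78 × 0.3664 = 2.118 V.

V ≈ 2.12 V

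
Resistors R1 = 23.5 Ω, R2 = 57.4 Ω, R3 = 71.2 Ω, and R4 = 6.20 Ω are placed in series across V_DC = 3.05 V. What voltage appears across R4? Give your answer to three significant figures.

ΣR = 23.5 + 57.4 + 71.2 + 6.20 = 158.3 Ω.
V = V_DC · R/ΣR = 3.05 × 0.03917 = 0.1195 V.

V ≈ 0.119 V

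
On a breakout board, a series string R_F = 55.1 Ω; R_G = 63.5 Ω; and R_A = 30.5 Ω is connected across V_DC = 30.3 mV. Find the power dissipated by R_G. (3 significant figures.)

P ≈ 2.62 µW

Series current I = V_DC/ΣR = 30.3/149.1 = 0.2032 mA.
P = I²R = 0.04130 × 63.5 = 2.622 µW.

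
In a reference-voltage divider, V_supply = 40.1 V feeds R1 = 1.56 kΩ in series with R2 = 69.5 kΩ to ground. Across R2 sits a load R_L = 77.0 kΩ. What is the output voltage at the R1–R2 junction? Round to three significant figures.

First combine the lower leg with the load: R2 ‖ R_L = 36.53 kΩ.
Then V_out = V_supply · R2'/(R1 + R2') = 40.1 × 36.53/38.09 = 38.46 V.
(Unloaded it would be 39.2 V; the load pulls it down.)

V_out ≈ 38.5 V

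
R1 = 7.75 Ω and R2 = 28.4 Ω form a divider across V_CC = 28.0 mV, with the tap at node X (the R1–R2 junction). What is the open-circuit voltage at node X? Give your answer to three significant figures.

V_th ≈ 22.0 mV

Open-circuit (no load on X): V_th = V_CC · R2/(R1 + R2) = 28.0 × 28.4/(7.750 + 28.4) = 22.00 mV.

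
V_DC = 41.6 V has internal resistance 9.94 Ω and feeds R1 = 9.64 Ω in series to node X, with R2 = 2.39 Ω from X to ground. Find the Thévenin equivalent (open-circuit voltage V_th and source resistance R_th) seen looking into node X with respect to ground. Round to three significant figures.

R1' = 9.94 + 9.64 = 19.58 Ω (source resistance + R1).
V_th is the unloaded tap voltage: V_DC · R2/(R1'+R2) = 41.6 × 0.1088 = 4.525 V.
Looking into X with the source shorted: R_th = R1'·R2/(R1'+R2) = 19.58 × 2.39/21.97 = 2.130 Ω.

V_th ≈ 4.53 V, R_th ≈ 2.13 Ω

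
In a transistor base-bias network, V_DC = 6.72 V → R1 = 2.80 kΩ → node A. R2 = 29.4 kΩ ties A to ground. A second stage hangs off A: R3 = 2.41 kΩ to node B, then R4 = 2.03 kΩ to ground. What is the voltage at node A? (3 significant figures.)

V_A ≈ 3.89 V

Looking into the second stage from A: R3 + R4 = 4.440 kΩ appears in parallel with R2.
R2 ‖ (R3+R4) = 3.857 kΩ.
V_A = 6.72 × 3.857/(2.80 + 3.857) = 3.894 V.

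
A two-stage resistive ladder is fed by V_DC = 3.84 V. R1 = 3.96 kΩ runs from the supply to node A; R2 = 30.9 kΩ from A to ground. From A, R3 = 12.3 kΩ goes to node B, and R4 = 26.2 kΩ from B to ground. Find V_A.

V_A ≈ 3.12 V

The second stage (R3 + R4 = 38.50 kΩ) loads node A in parallel with R2.
R2 ‖ (R3+R4) = 17.14 kΩ.
So V_A = 3.84 × 0.8123 = 3.119 V.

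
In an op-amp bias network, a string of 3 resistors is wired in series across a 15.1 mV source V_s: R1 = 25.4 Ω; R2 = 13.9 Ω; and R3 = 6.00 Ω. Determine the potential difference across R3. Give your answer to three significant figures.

V ≈ 2.00 mV

ΣR = 25.4 + 13.9 + 6.00 = 45.30 Ω.
V = V_s · R/ΣR = 15.1 × 0.1325 = 2.000 mV.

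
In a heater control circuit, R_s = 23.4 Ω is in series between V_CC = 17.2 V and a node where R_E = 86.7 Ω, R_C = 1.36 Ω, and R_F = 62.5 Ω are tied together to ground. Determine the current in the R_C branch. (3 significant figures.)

Parallel bank: R_p = 1/(1/86.7 + 1/1.36 + 1/62.5) = 1.311 Ω.
Node voltage V_A = V_CC · R_p/(R_s + R_p) = 17.2 × 0.05305 = 0.9125 V.
Branch current I = V_A/R_C = 0.9125/1.36 = 0.6709 A.

I ≈ 0.671 A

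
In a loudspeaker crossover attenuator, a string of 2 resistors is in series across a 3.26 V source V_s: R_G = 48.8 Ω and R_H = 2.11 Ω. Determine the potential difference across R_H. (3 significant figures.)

V ≈ 0.135 V

Series total: ΣR = 48.8 + 2.11 = 50.91 Ω.
By the voltage-divider rule, V = 3.26 × 2.110/50.91 = 0.1351 V.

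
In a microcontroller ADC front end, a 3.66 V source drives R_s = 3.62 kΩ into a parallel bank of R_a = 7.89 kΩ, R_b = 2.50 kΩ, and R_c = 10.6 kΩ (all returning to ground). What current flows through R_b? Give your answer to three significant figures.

Parallel bank: R_p = 1/(1/7.89 + 1/2.50 + 1/10.6) = 1.610 kΩ.
V_A by voltage divider: V_A = 3.66 × 1.610/(3.62 + 1.610) = 1.127 V.
Branch current I = V_A/R_b = 1.127/2.50 = 0.4507 mA.

I ≈ 0.451 mA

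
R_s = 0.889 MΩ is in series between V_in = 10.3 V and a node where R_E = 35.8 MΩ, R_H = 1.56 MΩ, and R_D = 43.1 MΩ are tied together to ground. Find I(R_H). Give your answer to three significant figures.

I ≈ 4.09 µA

Combine the parallel branches: R_p = (1/35.8 + 1/1.56 + 1/43.1)⁻¹ = 1.445 MΩ.
V_A = 10.3 × 1.445/2.334 = 6.376 V.
I(R_H) = V_A / R_H = 6.376/1.56 = 4.087 µA.
(Check via current divider: I_total = 4.413 µA; share G_k/ΣG = 0.9261 → same result.)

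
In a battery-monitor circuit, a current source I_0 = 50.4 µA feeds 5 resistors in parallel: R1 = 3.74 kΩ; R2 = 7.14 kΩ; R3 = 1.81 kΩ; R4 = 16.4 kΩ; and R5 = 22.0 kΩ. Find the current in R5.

I ≈ 2.15 µA

Conductances: ΣG = 1/3.74 + 1/7.14 + 1/1.81 + 1/16.4 + 1/22.0 = 1.066 (1/kΩ).
Current divider: I(R5) = I_0 · G_k/ΣG = 50.4 × (0.04545/1.066) = 50.4 × 0.04263 = 2.148 µA.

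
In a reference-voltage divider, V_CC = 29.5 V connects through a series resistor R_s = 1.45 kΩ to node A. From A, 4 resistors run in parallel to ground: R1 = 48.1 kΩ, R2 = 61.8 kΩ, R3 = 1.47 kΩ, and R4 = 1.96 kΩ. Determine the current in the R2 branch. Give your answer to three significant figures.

I ≈ 0.172 mA

Combine the parallel branches: R_p = (1/48.1 + 1/61.8 + 1/1.47 + 1/1.96)⁻¹ = 0.8147 kΩ.
V_A = 29.5 × 0.8147/2.265 = 10.61 V.
I(R2) = V_A / R2 = 10.61/61.8 = 0.1717 mA.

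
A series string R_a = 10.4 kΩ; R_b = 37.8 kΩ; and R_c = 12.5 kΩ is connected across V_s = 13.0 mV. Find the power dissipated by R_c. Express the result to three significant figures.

ΣR = 60.70 kΩ → I = 13.0/60.70 = 0.2142 µA.
P(R_c) = I²·R_c = (0.2142)² × 12.5 = 0.5733 nW.

P ≈ 0.573 nW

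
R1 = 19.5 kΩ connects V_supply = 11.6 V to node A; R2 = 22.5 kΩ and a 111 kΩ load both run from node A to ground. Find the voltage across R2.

The load sits in parallel with R2, giving an effective lower resistance R2' = R2·R_L/(R2+R_L) = 18.71 kΩ.
Then V_out = V_supply · R2'/(R1 + R2') = 11.6 × 18.71/38.21 = 5.680 V.
(Unloaded it would be 6.21 V; the load pulls it down.)

V_out ≈ 5.68 V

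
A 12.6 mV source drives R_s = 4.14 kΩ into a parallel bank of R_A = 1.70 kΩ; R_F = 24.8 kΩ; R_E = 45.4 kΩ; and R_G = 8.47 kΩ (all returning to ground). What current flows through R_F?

Equivalent of the parallel group: R_p = 1.301 kΩ.
V_A by voltage divider: V_A = 12.6 × 1.301/(4.14 + 1.301) = 3.013 mV.
Branch current I = V_A/R_F = 3.013/24.8 = 0.1215 µA.
(Check via current divider: I_total = 2.316 µA; share G_k/ΣG = 0.05246 → same result.)

I ≈ 0.121 µA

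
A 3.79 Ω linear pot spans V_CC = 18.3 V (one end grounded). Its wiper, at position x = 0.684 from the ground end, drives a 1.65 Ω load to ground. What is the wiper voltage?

V_out ≈ 8.36 V

Split the track: R_lower = x·R_p = 2.592 Ω, R_upper = (1−x)·R_p = 1.198 Ω.
Lower segment in parallel with the load: 2.592 ‖ 1.65 = 1.008 Ω.
V_out = 18.3 × 1.008/(1.198 + 1.008) = 8.364 V.
(Unloaded: V_out = x·V_CC = 12.5 V.)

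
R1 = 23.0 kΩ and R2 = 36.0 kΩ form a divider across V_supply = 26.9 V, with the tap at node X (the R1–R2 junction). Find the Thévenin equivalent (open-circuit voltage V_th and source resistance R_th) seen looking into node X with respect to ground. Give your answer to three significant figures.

V_th is the unloaded tap voltage: V_supply · R2/(R1+R2) = 26.9 × 0.6102 = 16.41 V.
Looking into X with the source shorted: R_th = R1·R2/(R1+R2) = 23.00 × 36.0/59.00 = 14.03 kΩ.

V_th ≈ 16.4 V, R_th ≈ 14.0 kΩ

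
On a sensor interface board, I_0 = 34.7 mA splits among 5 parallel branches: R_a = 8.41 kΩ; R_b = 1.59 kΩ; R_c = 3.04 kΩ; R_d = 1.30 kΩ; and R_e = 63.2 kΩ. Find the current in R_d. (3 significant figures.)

I ≈ 14.3 mA

ΣG = 1/8.41 + 1/1.59 + 1/3.04 + 1/1.30 + 1/63.2 = 1.862.
Current divider: I(R_d) = I_0 · G_k/ΣG = 34.7 × (0.7692/1.862) = 34.7 × 0.4132 = 14.34 mA.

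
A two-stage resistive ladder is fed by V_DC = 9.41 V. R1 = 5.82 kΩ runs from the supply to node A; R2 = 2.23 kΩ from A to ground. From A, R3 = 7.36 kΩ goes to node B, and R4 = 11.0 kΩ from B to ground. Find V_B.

V_B ≈ 1.44 V

Node A sees R2 in parallel with the series input of stage 2, R3 + R4 = 18.36 kΩ.
R2 ‖ (R3+R4) = 1.988 kΩ.
V_A = 9.41 × 1.988/(5.82 + 1.988) = 2.396 V.
Stage 2 is unloaded, so V_B = V_A · R4/(R3+R4) = 2.396 × 11.0/18.36 = 1.436 V.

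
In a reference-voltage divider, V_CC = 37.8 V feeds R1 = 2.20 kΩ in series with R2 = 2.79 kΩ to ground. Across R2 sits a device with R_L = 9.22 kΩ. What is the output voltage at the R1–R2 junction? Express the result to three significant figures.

The load sits in parallel with R2, giving an effective lower resistance R2' = R2·R_L/(R2+R_L) = 2.142 kΩ.
Then V_out = V_CC · R2'/(R1 + R2') = 37.8 × 2.142/4.342 = 18.65 V.

V_out ≈ 18.6 V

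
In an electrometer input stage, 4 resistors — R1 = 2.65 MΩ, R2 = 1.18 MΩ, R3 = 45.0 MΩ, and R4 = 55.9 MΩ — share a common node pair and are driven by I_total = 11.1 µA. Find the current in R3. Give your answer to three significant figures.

Conductances: ΣG = 1/2.65 + 1/1.18 + 1/45.0 + 1/55.9 = 1.265 (1/MΩ).
R3 takes the fraction G_k/ΣG = 0.02222/1.265 = 0.01757, so I = 11.1 × 0.01757 = 0.1950 µA.

I ≈ 0.195 µA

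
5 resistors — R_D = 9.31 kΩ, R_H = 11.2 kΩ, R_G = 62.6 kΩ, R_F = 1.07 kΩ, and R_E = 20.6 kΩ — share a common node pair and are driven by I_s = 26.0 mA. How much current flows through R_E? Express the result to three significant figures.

I ≈ 1.06 mA

Total conductance ΣG = 1/9.31 + 1/11.2 + 1/62.6 + 1/1.07 + 1/20.6 = 1.196 (units of 1/kΩ).
Current divider: I(R_E) = I_s · G_k/ΣG = 26.0 × (0.04854/1.196) = 26.0 × 0.04060 = 1.055 mA.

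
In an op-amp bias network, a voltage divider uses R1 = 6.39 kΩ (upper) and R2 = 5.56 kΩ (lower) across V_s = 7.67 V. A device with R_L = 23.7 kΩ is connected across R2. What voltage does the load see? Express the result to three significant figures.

First combine the lower leg with the load: R2 ‖ R_L = 4.503 kΩ.
Voltage divider with the loaded lower leg: V_out = 7.67 × 4.503/(6.39 + 4.503) = 7.67 × 0.4134 = 3.171 V.

V_out ≈ 3.17 V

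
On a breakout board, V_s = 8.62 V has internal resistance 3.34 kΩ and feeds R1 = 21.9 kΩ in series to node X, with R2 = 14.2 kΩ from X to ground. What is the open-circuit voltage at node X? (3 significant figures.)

R1' = 3.34 + 21.9 = 25.24 kΩ (source resistance + R1).
Open-circuit (no load on X): V_th = V_s · R2/(R1' + R2) = 8.62 × 14.2/(25.24 + 14.2) = 3.104 V.

V_th ≈ 3.10 V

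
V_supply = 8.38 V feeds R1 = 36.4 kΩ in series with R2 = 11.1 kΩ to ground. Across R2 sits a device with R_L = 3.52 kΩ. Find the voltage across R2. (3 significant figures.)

V_out ≈ 0.573 V

The load sits in parallel with R2, giving an effective lower resistance R2' = R2·R_L/(R2+R_L) = 2.673 kΩ.
Voltage divider with the loaded lower leg: V_out = 8.38 × 2.673/(36.4 + 2.673) = 8.38 × 0.06840 = 0.5732 V.
(Unloaded it would be 1.96 V; the load pulls it down.)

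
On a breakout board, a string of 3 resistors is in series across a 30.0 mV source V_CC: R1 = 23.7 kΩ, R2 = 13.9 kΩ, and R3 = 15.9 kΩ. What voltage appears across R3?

Series total: ΣR = 23.7 + 13.9 + 15.9 = 53.50 kΩ.
By the voltage-divider rule, V = 30.0 × 15.90/53.50 = 8.916 mV.

V ≈ 8.92 mV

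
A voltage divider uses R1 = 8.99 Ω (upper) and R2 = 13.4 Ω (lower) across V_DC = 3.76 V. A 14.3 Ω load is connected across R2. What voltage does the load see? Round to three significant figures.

The load sits in parallel with R2, giving an effective lower resistance R2' = R2·R_L/(R2+R_L) = 6.918 Ω.
Voltage divider with the loaded lower leg: V_out = 3.76 × 6.918/(8.99 + 6.918) = 3.76 × 0.4349 = 1.635 V.
(Unloaded it would be 2.25 V; the load pulls it down.)

V_out ≈ 1.64 V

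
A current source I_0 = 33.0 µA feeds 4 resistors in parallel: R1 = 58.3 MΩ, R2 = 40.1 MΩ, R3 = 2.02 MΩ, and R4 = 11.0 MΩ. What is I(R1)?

I ≈ 0.901 µA

ΣG = 1/58.3 + 1/40.1 + 1/2.02 + 1/11.0 = 0.6280.
R1 takes the fraction G_k/ΣG = 0.01715/0.6280 = 0.02731, so I = 33.0 × 0.02731 = 0.9013 µA.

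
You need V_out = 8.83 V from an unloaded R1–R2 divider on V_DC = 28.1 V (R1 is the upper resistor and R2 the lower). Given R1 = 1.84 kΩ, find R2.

R2 ≈ 0.843 kΩ

Required fraction k = V_out/V_DC = 0.3142.
So R2 = R1 · V_out/(V_DC − V_out) = 1.84 × 8.83/(28.1 − 8.83) = 1.84 × 0.4582 = 0.8431 kΩ.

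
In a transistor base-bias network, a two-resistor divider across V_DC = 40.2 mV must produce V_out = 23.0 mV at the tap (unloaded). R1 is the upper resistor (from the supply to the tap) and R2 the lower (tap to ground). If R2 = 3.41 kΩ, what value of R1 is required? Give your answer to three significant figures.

R1 ≈ 2.55 kΩ

The divider ratio is R2/(R1+R2) = 23.0/40.2 = 0.5721.
So R1 = R2 · (V_DC/V_out − 1) = 3.41 × (40.2/23.0 − 1) = 3.41 × 0.7478 = 2.550 kΩ.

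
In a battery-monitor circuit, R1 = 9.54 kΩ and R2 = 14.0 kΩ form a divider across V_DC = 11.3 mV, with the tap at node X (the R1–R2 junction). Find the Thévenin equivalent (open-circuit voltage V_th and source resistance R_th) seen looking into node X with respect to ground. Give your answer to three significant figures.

V_th ≈ 6.72 mV, R_th ≈ 5.67 kΩ

With X open, the divider is unloaded: V_th = 11.3 × 14.0/23.54 = 6.720 mV.
With V_DC suppressed (replaced by a short), R_th = R1 ‖ R2 = (9.540 × 14.0)/(9.540 + 14.0) = 5.674 kΩ.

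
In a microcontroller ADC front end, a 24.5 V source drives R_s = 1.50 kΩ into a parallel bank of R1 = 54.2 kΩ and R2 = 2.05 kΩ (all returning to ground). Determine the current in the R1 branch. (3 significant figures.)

Combine the parallel branches: R_p = (1/54.2 + 1/2.05)⁻¹ = 1.975 kΩ.
Node voltage V_A = V_in · R_p/(R_s + R_p) = 24.5 × 0.5684 = 13.93 V.
I(R1) = V_A / R1 = 13.93/54.2 = 0.2569 mA.

I ≈ 0.257 mA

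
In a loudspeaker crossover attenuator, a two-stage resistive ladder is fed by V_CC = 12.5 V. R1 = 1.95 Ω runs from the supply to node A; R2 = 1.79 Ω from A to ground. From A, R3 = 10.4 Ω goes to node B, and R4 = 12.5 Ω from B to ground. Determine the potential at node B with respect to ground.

Node A sees R2 in parallel with the series input of stage 2, R3 + R4 = 22.90 Ω.
Effective lower resistance at A: R2 ‖ 22.90 = 1.660 Ω.
First divider: V_A = V_CC · 1.660/(1.95 + 1.660) = 5.748 V.
V_B = V_A × 0.5459 = 3.138 V.

V_B ≈ 3.14 V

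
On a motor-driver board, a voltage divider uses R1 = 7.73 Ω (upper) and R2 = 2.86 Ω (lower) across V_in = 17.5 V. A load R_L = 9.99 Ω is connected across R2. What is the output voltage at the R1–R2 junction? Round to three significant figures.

R2 ‖ R_L = (2.86 × 9.99)/(2.86 + 9.99) = 2.223 Ω.
Then V_out = V_in · R2'/(R1 + R2') = 17.5 × 2.223/9.953 = 3.909 V.

V_out ≈ 3.91 V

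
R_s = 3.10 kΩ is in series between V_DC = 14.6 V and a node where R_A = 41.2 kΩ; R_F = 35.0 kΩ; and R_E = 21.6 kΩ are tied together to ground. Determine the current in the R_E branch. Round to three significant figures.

I ≈ 0.517 mA

Parallel bank: R_p = 1/(1/41.2 + 1/35.0 + 1/21.6) = 10.09 kΩ.
Node voltage V_A = V_DC · R_p/(R_s + R_p) = 14.6 × 0.7649 = 11.17 V.
Branch current I = V_A/R_E = 11.17/21.6 = 0.5170 mA.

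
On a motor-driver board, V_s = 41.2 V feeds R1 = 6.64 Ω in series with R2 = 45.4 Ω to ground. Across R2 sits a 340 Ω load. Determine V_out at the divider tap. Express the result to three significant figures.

V_out ≈ 35.3 V

First combine the lower leg with the load: R2 ‖ R_L = 40.05 Ω.
Now apply the divider: V_out = 41.2 × 0.8578 = 35.34 V.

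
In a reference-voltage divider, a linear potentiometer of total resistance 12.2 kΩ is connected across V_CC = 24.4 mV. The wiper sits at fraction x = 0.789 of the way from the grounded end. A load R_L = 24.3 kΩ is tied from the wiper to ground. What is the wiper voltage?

V_out ≈ 17.8 mV

Lower segment x·R_p = 9.626 kΩ; upper segment (1−x)·R_p = 2.574 kΩ.
Lower segment in parallel with the load: 9.626 ‖ 24.3 = 6.895 kΩ.
Then V_out = V_CC · 6.895/(2.574 + 6.895) = 17.77 mV.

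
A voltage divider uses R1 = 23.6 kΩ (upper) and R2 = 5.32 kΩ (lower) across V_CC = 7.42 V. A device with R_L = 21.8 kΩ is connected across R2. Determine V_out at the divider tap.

V_out ≈ 1.14 V

First combine the lower leg with the load: R2 ‖ R_L = 4.276 kΩ.
Voltage divider with the loaded lower leg: V_out = 7.42 × 4.276/(23.6 + 4.276) = 7.42 × 0.1534 = 1.138 V.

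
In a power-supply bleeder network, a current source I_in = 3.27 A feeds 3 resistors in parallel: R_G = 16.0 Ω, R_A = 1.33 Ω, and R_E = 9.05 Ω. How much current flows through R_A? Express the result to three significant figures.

Conductances: ΣG = 1/16.0 + 1/1.33 + 1/9.05 = 0.9249 (1/Ω).
Current divider: I(R_A) = I_in · G_k/ΣG = 3.27 × (0.7519/0.9249) = 3.27 × 0.8130 = 2.658 A.

I ≈ 2.66 A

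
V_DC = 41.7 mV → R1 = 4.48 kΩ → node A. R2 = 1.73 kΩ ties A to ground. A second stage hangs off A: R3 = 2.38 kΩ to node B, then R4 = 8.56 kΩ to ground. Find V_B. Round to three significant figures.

V_B ≈ 8.16 mV

The second stage (R3 + R4 = 10.94 kΩ) loads node A in parallel with R2.
R2 ‖ (R3+R4) = 1.494 kΩ.
First divider: V_A = V_DC · 1.494/(4.48 + 1.494) = 10.43 mV.
V_B = V_A × 0.7824 = 8.159 mV.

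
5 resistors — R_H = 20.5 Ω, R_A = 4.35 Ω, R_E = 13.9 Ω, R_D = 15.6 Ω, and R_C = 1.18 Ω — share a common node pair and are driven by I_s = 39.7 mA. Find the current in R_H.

I ≈ 1.53 mA

Conductances: ΣG = 1/20.5 + 1/4.35 + 1/13.9 + 1/15.6 + 1/1.18 = 1.262 (1/Ω).
Current divider: I(R_H) = I_s · G_k/ΣG = 39.7 × (0.04878/1.262) = 39.7 × 0.03865 = 1.534 mA.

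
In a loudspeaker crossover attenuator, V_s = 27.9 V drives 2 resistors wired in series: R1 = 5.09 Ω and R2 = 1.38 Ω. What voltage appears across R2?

Total series resistance ΣR = 5.09 + 1.38 = 6.470 Ω.
By the voltage-divider rule, V = 27.9 × 1.380/6.470 = 5.951 V.

V ≈ 5.95 V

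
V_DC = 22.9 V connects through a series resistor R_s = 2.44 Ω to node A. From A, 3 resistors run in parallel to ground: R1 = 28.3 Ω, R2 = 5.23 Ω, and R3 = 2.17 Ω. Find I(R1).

I ≈ 0.302 A

Parallel bank: R_p = 1/(1/28.3 + 1/5.23 + 1/2.17) = 1.455 Ω.
Node voltage V_A = V_DC · R_p/(R_s + R_p) = 22.9 × 0.3735 = 8.554 V.
I(R1) = V_A / R1 = 8.554/28.3 = 0.3023 A.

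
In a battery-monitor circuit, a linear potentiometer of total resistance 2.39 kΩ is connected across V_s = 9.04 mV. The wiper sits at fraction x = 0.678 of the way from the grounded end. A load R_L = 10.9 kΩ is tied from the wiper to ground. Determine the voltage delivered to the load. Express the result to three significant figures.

Split the track: R_lower = x·R_p = 1.620 kΩ, R_upper = (1−x)·R_p = 0.7696 kΩ.
(x·R_p) ‖ R_L = 1.411 kΩ.
V_out = 9.04 × 1.411/(0.7696 + 1.411) = 5.849 mV.
(Unloaded: V_out = x·V_s = 6.13 mV.)

V_out ≈ 5.85 mV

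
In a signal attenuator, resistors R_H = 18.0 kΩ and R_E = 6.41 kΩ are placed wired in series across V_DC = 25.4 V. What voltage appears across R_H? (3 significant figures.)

Series total: ΣR = 18.0 + 6.41 = 24.41 kΩ.
By the voltage-divider rule, V = 25.4 × 18.00/24.41 = 18.73 V.

V ≈ 18.7 V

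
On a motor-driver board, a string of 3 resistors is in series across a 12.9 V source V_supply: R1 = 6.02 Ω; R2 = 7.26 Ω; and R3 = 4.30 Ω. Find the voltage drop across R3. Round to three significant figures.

V ≈ 3.16 V

ΣR = 6.02 + 7.26 + 4.30 = 17.58 Ω.
V = V_supply · R/ΣR = 12.9 × 0.2446 = 3.155 V.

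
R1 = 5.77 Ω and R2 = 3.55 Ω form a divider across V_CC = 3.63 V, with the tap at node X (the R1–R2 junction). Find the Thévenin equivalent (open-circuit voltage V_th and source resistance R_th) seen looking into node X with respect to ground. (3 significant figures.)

V_th ≈ 1.38 V, R_th ≈ 2.20 Ω

With X open, the divider is unloaded: V_th = 3.63 × 3.55/9.320 = 1.383 V.
Zeroing V_CC shorts the top of R1 to ground, so R_th = R1 ‖ R2 = 2.198 Ω.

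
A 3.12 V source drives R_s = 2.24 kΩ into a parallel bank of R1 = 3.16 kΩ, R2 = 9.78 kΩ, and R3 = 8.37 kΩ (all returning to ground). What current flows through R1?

I ≈ 0.448 mA

Equivalent of the parallel group: R_p = 1.858 kΩ.
V_A by voltage divider: V_A = 3.12 × 1.858/(2.24 + 1.858) = 1.415 V.
Branch current I = V_A/R1 = 1.415/3.16 = 0.4477 mA.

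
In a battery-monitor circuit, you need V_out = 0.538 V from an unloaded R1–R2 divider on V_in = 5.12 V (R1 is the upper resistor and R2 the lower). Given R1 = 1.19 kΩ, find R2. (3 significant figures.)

R2 ≈ 0.140 kΩ

The divider ratio is R2/(R1+R2) = 0.538/5.12 = 0.1051.
R2 = R1 · 0.1051/(1 − 0.1051) = 0.1397 kΩ.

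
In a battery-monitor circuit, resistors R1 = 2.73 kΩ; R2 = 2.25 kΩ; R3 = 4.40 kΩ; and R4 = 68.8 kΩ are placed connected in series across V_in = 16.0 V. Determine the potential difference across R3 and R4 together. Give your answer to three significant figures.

ΣR = 2.73 + 2.25 + 4.40 + 68.8 = 78.18 kΩ.
R_{R3..R4} = 4.40 + 68.8 = 73.20 kΩ.
Voltage divider: V = V_in · (73.20 / 78.18) = 16.0 × 0.9363 = 14.98 V.

V ≈ 15.0 V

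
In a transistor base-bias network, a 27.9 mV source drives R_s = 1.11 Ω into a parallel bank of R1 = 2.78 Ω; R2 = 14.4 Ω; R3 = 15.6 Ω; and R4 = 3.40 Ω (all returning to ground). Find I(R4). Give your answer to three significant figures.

I ≈ 4.38 mA

Equivalent of the parallel group: R_p = 1.270 Ω.
Node voltage V_A = V_s · R_p/(R_s + R_p) = 27.9 × 0.5336 = 14.89 mV.
Branch current I = V_A/R4 = 14.89/3.40 = 4.379 mA.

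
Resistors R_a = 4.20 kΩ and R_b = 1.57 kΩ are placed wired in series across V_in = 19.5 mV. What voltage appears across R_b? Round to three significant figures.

V ≈ 5.31 mV

Total series resistance ΣR = 4.20 + 1.57 = 5.770 kΩ.
Voltage divider: V = V_in · (1.570 / 5.770) = 19.5 × 0.2721 = 5.306 mV.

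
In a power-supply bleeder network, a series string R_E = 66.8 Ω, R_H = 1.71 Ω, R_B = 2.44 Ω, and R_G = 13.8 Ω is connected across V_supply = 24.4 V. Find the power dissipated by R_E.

The common current is I = 24.4/84.75 = 0.2879 A.
V(R_E) = I·R = 19.23 V; P = V·I = 19.23 × 0.2879 = 5.537 W.

P ≈ 5.54 W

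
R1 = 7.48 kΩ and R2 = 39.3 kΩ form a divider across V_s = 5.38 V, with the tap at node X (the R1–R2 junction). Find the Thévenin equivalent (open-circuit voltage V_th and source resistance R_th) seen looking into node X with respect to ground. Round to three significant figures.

V_th is the unloaded tap voltage: V_s · R2/(R1+R2) = 5.38 × 0.8401 = 4.520 V.
With V_s suppressed (replaced by a short), R_th = R1 ‖ R2 = (7.480 × 39.3)/(7.480 + 39.3) = 6.284 kΩ.

V_th ≈ 4.52 V, R_th ≈ 6.28 kΩ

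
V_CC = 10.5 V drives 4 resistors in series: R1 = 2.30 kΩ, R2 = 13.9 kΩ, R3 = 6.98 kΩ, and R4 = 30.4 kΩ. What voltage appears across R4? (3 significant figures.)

ΣR = 2.30 + 13.9 + 6.98 + 30.4 = 53.58 kΩ.
Voltage divider: V = V_CC · (30.40 / 53.58) = 10.5 × 0.5674 = 5.957 V.

V ≈ 5.96 V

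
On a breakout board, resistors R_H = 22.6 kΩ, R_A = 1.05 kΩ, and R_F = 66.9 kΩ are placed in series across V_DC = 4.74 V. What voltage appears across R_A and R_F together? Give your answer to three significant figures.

Total series resistance ΣR = 22.6 + 1.05 + 66.9 = 90.55 kΩ.
R_{R_A..R_F} = 1.05 + 66.9 = 67.95 kΩ.
By the voltage-divider rule, V = 4.74 × 67.95/90.55 = 3.557 V.

V ≈ 3.56 V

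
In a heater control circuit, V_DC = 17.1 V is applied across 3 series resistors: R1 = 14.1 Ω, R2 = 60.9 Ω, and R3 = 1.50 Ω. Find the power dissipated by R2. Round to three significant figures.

P ≈ 3.04 W

The common current is I = 17.1/76.50 = 0.2235 A.
P(R2) = I²·R2 = (0.2235)² × 60.9 = 3.043 W.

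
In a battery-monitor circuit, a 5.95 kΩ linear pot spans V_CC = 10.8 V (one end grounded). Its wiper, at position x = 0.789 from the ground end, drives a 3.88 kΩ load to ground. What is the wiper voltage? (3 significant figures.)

Lower segment x·R_p = 4.695 kΩ; upper segment (1−x)·R_p = 1.255 kΩ.
R_L loads the lower segment: effective lower R = 2.124 kΩ.
Then V_out = V_CC · 2.124/(1.255 + 2.124) = 6.788 V.

V_out ≈ 6.79 V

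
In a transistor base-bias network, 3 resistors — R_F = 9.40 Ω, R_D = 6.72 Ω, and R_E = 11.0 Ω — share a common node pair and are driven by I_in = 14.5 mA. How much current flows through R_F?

Total conductance ΣG = 1/9.40 + 1/6.72 + 1/11.0 = 0.3461 (units of 1/Ω).
By the current-divider rule, I = I_in · G_k/ΣG = 14.5 × 0.3074 = 4.457 mA.

I ≈ 4.46 mA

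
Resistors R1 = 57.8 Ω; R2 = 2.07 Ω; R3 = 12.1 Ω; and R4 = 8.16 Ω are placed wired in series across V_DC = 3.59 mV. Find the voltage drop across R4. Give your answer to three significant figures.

V ≈ 0.366 mV

Series total: ΣR = 57.8 + 2.07 + 12.1 + 8.16 = 80.13 Ω.
Voltage divider: V = V_DC · (8.160 / 80.13) = 3.59 × 0.1018 = 0.3656 mV.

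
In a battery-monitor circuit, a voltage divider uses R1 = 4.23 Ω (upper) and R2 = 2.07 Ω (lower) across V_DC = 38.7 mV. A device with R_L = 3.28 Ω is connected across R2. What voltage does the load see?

V_out ≈ 8.93 mV

The load sits in parallel with R2, giving an effective lower resistance R2' = R2·R_L/(R2+R_L) = 1.269 Ω.
Then V_out = V_DC · R2'/(R1 + R2') = 38.7 × 1.269/5.499 = 8.931 mV.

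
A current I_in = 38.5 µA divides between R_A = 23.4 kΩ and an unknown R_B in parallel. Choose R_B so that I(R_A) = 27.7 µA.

The fraction through R_A equals R_B/(R_A+R_B).
With f = 0.7195, R_B = R_A · f/(1−f) = 23.4 × 2.565 = 60.02 kΩ.

R_B ≈ 60.0 kΩ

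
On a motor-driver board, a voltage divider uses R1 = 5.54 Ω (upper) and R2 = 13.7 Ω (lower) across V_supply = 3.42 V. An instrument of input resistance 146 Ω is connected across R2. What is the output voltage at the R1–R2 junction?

V_out ≈ 2.37 V

R2 ‖ R_L = (13.7 × 146)/(13.7 + 146) = 12.52 Ω.
Now apply the divider: V_out = 3.42 × 0.6933 = 2.371 V.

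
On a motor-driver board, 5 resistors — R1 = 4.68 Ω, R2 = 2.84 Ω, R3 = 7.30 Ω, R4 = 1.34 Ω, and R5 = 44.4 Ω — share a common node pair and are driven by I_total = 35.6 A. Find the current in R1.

I ≈ 5.17 A

Conductances: ΣG = 1/4.68 + 1/2.84 + 1/7.30 + 1/1.34 + 1/44.4 = 1.472 (1/Ω).
Current divider: I(R1) = I_total · G_k/ΣG = 35.6 × (0.2137/1.472) = 35.6 × 0.1452 = 5.169 A.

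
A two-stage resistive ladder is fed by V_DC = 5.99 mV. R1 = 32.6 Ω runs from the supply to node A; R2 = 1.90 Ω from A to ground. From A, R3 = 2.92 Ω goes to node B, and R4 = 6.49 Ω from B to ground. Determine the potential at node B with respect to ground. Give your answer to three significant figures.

V_B ≈ 0.191 mV

The second stage (R3 + R4 = 9.410 Ω) loads node A in parallel with R2.
R2 ‖ (R3+R4) = 1.581 Ω.
So V_A = 5.99 × 0.04625 = 0.2770 mV.
V_B = V_A × 0.6897 = 0.1911 mV.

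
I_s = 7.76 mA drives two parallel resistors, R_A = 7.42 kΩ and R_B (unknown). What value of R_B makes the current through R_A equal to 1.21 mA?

R_B ≈ 1.37 kΩ

In a two-way split, I_A/I_s = R_B/(R_A + R_B).
With f = 0.1559, R_B = R_A · f/(1−f) = 7.42 × 0.1847 = 1.371 kΩ.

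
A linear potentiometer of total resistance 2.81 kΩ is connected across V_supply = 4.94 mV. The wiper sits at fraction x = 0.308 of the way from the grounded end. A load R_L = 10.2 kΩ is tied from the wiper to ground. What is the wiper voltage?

The pot divides into 1.945 kΩ above the wiper and 0.8655 kΩ below.
(x·R_p) ‖ R_L = 0.7978 kΩ.
Then V_out = V_supply · 0.7978/(1.945 + 0.7978) = 1.437 mV.

V_out ≈ 1.44 mV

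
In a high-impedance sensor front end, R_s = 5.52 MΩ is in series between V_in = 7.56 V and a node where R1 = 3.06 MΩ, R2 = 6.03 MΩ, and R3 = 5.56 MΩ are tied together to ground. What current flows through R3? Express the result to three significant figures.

I ≈ 0.289 µA

Equivalent of the parallel group: R_p = 1.487 MΩ.
Node voltage V_A = V_in · R_p/(R_s + R_p) = 7.56 × 0.2122 = 1.604 V.
I(R3) = V_A / R3 = 1.604/5.56 = 0.2886 µA.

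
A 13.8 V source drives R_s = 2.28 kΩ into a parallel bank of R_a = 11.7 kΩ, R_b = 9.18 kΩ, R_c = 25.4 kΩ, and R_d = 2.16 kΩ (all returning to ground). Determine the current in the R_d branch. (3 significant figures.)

I ≈ 2.47 mA

Parallel bank: R_p = 1/(1/11.7 + 1/9.18 + 1/25.4 + 1/2.16) = 1.435 kΩ.
Node voltage V_A = V_CC · R_p/(R_s + R_p) = 13.8 × 0.3863 = 5.331 V.
I(R_d) = V_A / R_d = 5.331/2.16 = 2.468 mA.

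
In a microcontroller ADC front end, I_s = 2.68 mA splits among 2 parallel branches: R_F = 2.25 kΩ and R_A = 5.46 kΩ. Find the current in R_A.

With just two branches, the current splits inversely with resistance.
So I = 2.68 × 2.25/7.710 = 0.7821 mA.

I ≈ 0.782 mA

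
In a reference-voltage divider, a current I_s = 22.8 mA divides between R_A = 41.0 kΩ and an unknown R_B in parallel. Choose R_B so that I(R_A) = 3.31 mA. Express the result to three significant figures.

R_B ≈ 6.96 kΩ

Two-branch current divider: I_A = I_s · R_B/(R_A + R_B).
3.31/22.8 = R_B/(R_A + R_B) → R_B = R_A · (0.1452)/(1 − 0.1452) = 41.0 × 0.1698 = 6.963 kΩ.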